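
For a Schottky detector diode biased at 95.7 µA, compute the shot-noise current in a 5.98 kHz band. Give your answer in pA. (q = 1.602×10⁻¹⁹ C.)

428 pA

I_n = √(2qI·B)
2qI·B = 2 × 1.602×10⁻¹⁹ × 9.57×10⁻⁵ × 5.98×10³ = 1.83×10⁻¹⁹ A²
I_n = √(1.83×10⁻¹⁹) = 4.28×10⁻¹⁰ A = 428 pA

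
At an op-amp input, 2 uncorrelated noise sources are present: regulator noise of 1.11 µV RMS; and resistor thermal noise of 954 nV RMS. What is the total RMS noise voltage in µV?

1.46 µV

Uncorrelated sources add in power (mean-square): V_tot = √(ΣV_i²)
V_tot = √[(1.11×10⁻⁶)² + (9.54×10⁻⁷)²] = 1.46×10⁻⁶ V = 1.46 µV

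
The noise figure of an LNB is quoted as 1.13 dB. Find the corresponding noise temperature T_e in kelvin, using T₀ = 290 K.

F = 10^(1.13/10) = 1.29718
T_e = (F − 1)·T₀ = (1.29718 − 1) × 290 = 86.2 K

86.2 K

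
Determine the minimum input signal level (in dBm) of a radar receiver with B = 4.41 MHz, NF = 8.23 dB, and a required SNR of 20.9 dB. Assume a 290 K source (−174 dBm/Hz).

−78.4 dBm

Sensitivity = −174 + 10 log₁₀(B) + NF + SNR_min
= −174 + 66.44 + 8.23 + 20.9
= −78.43 dBm → −78.4 dBm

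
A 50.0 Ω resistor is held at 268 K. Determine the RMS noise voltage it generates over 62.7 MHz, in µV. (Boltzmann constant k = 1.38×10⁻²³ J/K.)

6.81 µV

V_n = √(4kTRB)
4kTRB = 4 × 1.38×10⁻²³ × 268 × 5.00×10¹ × 6.27×10⁷ = 4.64×10⁻¹¹ V²
V_n = √(4.64×10⁻¹¹) = 6.81×10⁻⁶ V = 6.81 µV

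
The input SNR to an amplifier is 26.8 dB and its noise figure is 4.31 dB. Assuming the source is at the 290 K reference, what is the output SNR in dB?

22.49 dB

By definition F = SNR_in/SNR_out, so in dB: SNR_out = SNR_in − NF
SNR_out = 26.8 − 4.31 = 22.49 dB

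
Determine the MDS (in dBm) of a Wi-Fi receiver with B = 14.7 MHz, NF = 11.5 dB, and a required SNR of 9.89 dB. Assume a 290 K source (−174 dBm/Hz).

Sensitivity = −174 + 10 log₁₀(B) + NF + SNR_min
= −174 + 71.67 + 11.5 + 9.89
= −80.94 dBm → −80.9 dBm

−80.9 dBm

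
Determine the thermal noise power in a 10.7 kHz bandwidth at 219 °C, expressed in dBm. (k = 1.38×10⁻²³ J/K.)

−131.4 dBm

T = 219 °C + 273.15 = 492.15 K
P_n = kTB = 1.38×10⁻²³ × 492.15 × 1.07×10⁴ = 7.27×10⁻¹⁷ W
In dBm: 10 log₁₀(7.27×10⁻¹⁷ / 10⁻³) = −131.4 dBm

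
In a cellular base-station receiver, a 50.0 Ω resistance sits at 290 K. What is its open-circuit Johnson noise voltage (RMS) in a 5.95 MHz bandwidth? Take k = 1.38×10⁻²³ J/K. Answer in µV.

V_n = √(4kTRB)
4kTRB = 4 × 1.38×10⁻²³ × 290 × 5.00×10¹ × 5.95×10⁶ = 4.76×10⁻¹² V²
V_n = √(4.76×10⁻¹²) = 2.18×10⁻⁶ V = 2.18 µV

2.18 µV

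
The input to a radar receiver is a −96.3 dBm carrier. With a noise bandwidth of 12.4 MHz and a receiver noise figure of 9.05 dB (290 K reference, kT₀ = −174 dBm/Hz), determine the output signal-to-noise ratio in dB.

Noise floor: N = −174 + 10 log₁₀(B) + NF
10 log₁₀(1.24×10⁷) = 70.93 dB
N = −174 + 70.93 + 9.05 = −94.02 dBm
SNR = P_sig − N = −96.3 − (−94.02) = −2.28 dB → −2.3 dB

−2.3 dB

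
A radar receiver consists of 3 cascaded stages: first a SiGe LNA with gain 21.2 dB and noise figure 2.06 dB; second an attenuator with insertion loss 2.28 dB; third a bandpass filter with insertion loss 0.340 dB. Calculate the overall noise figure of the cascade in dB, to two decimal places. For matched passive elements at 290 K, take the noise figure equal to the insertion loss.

2.08 dB

Convert to linear (a loss of L dB is a gain of −L dB): F_i = 10^(NF_i/10), G_i = 10^(G_i,dB/10)
  Stage 1: F_1 = 10^(2.06/10) = 1.607, G_1 = 10^(21.2/10) = 131.8
  Stage 2: F_2 = 10^(2.28/10) = 1.690, G_2 = 10^(−2.28/10) = 0.5916
  Stage 3: F_3 = 10^(0.340/10) = 1.081, G_3 = 10^(−0.340/10) = 0.9247
Friis cascade:
  F = 1.607 + (1.690 − 1)/131.8 + (1.081 − 1)/77.98 = 1.613
NF = 10 log₁₀(1.613) = 2.08 dB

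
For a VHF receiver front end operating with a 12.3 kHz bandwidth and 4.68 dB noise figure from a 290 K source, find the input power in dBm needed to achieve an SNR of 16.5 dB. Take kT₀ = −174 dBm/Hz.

−111.9 dBm

Sensitivity = −174 + 10 log₁₀(B) + NF + SNR_min
= −174 + 40.9 + 4.68 + 16.5
= −111.92 dBm → −111.9 dBm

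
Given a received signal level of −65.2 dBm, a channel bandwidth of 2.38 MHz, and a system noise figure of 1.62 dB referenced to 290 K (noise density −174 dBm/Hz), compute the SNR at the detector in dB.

Noise floor: N = −174 + 10 log₁₀(B) + NF
10 log₁₀(2.38×10⁶) = 63.77 dB
N = −174 + 63.77 + 1.62 = −108.61 dBm
SNR = P_sig − N = −65.2 − (−108.61) = 43.41 dB → 43.4 dB

43.4 dB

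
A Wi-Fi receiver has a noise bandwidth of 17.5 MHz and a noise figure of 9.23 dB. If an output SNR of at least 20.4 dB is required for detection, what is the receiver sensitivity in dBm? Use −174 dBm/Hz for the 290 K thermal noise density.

−71.9 dBm

Sensitivity = −174 + 10 log₁₀(B) + NF + SNR_min
= −174 + 72.43 + 9.23 + 20.4
= −71.94 dBm → −71.9 dBm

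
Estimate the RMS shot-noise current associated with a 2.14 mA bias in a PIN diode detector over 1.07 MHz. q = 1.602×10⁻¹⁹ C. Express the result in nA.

I_n = √(2qI·B)
2qI·B = 2 × 1.602×10⁻¹⁹ × 2.14×10⁻³ × 1.07×10⁶ = 7.34×10⁻¹⁶ A²
I_n = √(7.34×10⁻¹⁶) = 2.71×10⁻⁸ A = 27.1 nA

27.1 nA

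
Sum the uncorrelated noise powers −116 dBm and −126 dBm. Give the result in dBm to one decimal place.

−115.6 dBm

Convert to linear, add, convert back:
P₁ = 2.51×10⁻¹⁵ W, P₂ = 2.51×10⁻¹⁶ W
P_tot = 2.76×10⁻¹⁵ W → 10 log₁₀(P_tot / 10⁻³) = −115.6 dBm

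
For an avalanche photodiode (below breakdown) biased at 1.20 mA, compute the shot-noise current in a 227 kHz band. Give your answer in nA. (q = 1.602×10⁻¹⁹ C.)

9.34 nA

I_n = √(2qI·B)
2qI·B = 2 × 1.602×10⁻¹⁹ × 1.20×10⁻³ × 2.27×10⁵ = 8.73×10⁻¹⁷ A²
I_n = √(8.73×10⁻¹⁷) = 9.34×10⁻⁹ A = 9.34 nA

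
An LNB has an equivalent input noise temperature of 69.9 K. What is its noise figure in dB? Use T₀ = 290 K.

F = 1 + T_e/T₀ = 1 + 69.9/290 = 1.24103
NF = 10 log₁₀(1.24103) = 0.938 dB

0.938 dB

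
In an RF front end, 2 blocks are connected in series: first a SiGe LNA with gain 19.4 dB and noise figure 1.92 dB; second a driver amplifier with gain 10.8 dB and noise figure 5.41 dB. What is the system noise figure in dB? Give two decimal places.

2.00 dB

Convert to linear (a loss of L dB is a gain of −L dB): F_i = 10^(NF_i/10), G_i = 10^(G_i,dB/10)
  Stage 1: F_1 = 10^(1.92/10) = 1.556, G_1 = 10^(19.4/10) = 87.10
  Stage 2: F_2 = 10^(5.41/10) = 3.475, G_2 = 10^(10.8/10) = 12.02
Friis cascade:
  F = 1.556 + (3.475 − 1)/87.10 = 1.584
NF = 10 log₁₀(1.584) = 2.00 dB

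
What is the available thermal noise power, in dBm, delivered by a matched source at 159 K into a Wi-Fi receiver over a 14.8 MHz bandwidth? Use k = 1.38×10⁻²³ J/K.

−104.9 dBm

P_n = kTB = 1.38×10⁻²³ × 159 × 1.48×10⁷ = 3.25×10⁻¹⁴ W
In dBm: 10 log₁₀(3.25×10⁻¹⁴ / 10⁻³) = −104.9 dBm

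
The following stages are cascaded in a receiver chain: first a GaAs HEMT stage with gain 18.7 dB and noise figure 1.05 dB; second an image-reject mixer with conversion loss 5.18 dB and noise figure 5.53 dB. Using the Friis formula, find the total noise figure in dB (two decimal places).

Convert to linear (a loss of L dB is a gain of −L dB): F_i = 10^(NF_i/10), G_i = 10^(G_i,dB/10)
  Stage 1: F_1 = 10^(1.05/10) = 1.274, G_1 = 10^(18.7/10) = 74.13
  Stage 2: F_2 = 10^(5.53/10) = 3.573, G_2 = 10^(−5.18/10) = 0.3034
Friis cascade:
  F = 1.274 + (3.573 − 1)/74.13 = 1.308
NF = 10 log₁₀(1.308) = 1.17 dB

1.17 dB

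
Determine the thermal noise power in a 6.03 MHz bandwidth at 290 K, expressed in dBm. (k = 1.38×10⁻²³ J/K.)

−106.2 dBm

P_n = kTB = 1.38×10⁻²³ × 290 × 6.03×10⁶ = 2.41×10⁻¹⁴ W
In dBm: 10 log₁₀(2.41×10⁻¹⁴ / 10⁻³) = −106.2 dBm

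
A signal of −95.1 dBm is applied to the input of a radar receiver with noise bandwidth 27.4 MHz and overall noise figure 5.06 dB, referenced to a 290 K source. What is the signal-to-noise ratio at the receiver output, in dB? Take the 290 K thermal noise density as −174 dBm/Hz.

Noise floor: N = −174 + 10 log₁₀(B) + NF
10 log₁₀(2.74×10⁷) = 74.38 dB
N = −174 + 74.38 + 5.06 = −94.56 dBm
SNR = P_sig − N = −95.1 − (−94.56) = −0.54 dB → −0.5 dB

−0.5 dB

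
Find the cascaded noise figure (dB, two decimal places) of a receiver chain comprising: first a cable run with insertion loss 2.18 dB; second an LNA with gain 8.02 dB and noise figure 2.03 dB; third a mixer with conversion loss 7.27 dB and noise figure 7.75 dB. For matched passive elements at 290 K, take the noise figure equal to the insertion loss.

5.94 dB

Convert to linear (a loss of L dB is a gain of −L dB): F_i = 10^(NF_i/10), G_i = 10^(G_i,dB/10)
  Stage 1: F_1 = 10^(2.18/10) = 1.652, G_1 = 10^(−2.18/10) = 0.6053
  Stage 2: F_2 = 10^(2.03/10) = 1.596, G_2 = 10^(8.02/10) = 6.339
  Stage 3: F_3 = 10^(7.75/10) = 5.957, G_3 = 10^(−7.27/10) = 0.1875
Friis cascade:
  F = 1.652 + (1.596 − 1)/0.6053 + (5.957 − 1)/3.837 = 3.928
NF = 10 log₁₀(3.928) = 5.94 dB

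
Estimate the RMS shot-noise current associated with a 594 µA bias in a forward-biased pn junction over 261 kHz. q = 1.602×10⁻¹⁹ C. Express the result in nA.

7.05 nA

I_n = √(2qI·B)
2qI·B = 2 × 1.602×10⁻¹⁹ × 5.94×10⁻⁴ × 2.61×10⁵ = 4.97×10⁻¹⁷ A²
I_n = √(4.97×10⁻¹⁷) = 7.05×10⁻⁹ A = 7.05 nA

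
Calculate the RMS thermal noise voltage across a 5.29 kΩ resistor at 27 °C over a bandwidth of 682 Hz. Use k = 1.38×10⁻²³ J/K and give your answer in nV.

T = 27 °C + 273.15 = 300.15 K
V_n = √(4kTRB)
4kTRB = 4 × 1.38×10⁻²³ × 300.15 × 5.29×10³ × 6.82×10² = 5.98×10⁻¹⁴ V²
V_n = √(5.98×10⁻¹⁴) = 2.44×10⁻⁷ V = 244 nV

244 nV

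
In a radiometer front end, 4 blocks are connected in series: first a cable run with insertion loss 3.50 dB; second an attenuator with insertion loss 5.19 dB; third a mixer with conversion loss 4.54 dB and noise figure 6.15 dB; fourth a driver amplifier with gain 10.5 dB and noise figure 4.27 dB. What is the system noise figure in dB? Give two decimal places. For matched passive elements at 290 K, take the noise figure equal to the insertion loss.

18.17 dB

Convert to linear (a loss of L dB is a gain of −L dB): F_i = 10^(NF_i/10), G_i = 10^(G_i,dB/10)
  Stage 1: F_1 = 10^(3.50/10) = 2.239, G_1 = 10^(−3.50/10) = 0.4467
  Stage 2: F_2 = 10^(5.19/10) = 3.304, G_2 = 10^(−5.19/10) = 0.3027
  Stage 3: F_3 = 10^(6.15/10) = 4.121, G_3 = 10^(−4.54/10) = 0.3516
  Stage 4: F_4 = 10^(4.27/10) = 2.673, G_4 = 10^(10.5/10) = 11.22
Friis cascade:
  F = 2.239 + (3.304 − 1)/0.4467 + (4.121 − 1)/0.1352 + (2.673 − 1)/0.04753 = 65.68
NF = 10 log₁₀(65.68) = 18.17 dB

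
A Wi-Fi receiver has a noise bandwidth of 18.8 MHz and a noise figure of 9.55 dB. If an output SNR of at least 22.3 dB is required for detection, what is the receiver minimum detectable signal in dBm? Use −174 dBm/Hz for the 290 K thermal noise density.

Sensitivity = −174 + 10 log₁₀(B) + NF + SNR_min
= −174 + 72.74 + 9.55 + 22.3
= −69.41 dBm → −69.4 dBm

−69.4 dBm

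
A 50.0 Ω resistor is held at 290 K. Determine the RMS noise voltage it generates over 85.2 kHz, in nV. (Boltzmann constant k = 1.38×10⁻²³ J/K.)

261 nV

V_n = √(4kTRB)
4kTRB = 4 × 1.38×10⁻²³ × 290 × 5.00×10¹ × 8.52×10⁴ = 6.82×10⁻¹⁴ V²
V_n = √(6.82×10⁻¹⁴) = 2.61×10⁻⁷ V = 261 nV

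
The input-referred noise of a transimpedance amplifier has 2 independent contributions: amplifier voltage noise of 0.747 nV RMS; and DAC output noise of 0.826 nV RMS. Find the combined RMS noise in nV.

1.11 nV

Uncorrelated sources add in power (mean-square): V_tot = √(ΣV_i²)
V_tot = √[(7.47×10⁻¹⁰)² + (8.26×10⁻¹⁰)²] = 1.11×10⁻⁹ V = 1.11 nV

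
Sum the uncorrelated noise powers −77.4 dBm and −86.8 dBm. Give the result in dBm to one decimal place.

Convert to linear, add, convert back:
P₁ = 1.82×10⁻¹¹ W, P₂ = 2.09×10⁻¹² W
P_tot = 2.03×10⁻¹¹ W → 10 log₁₀(P_tot / 10⁻³) = −76.9 dBm

−76.9 dBm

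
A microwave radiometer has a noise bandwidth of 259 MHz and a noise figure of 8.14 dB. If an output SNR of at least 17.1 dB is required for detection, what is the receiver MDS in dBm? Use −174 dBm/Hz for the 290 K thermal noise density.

−64.6 dBm

Sensitivity = −174 + 10 log₁₀(B) + NF + SNR_min
= −174 + 84.13 + 8.14 + 17.1
= −64.63 dBm → −64.6 dBm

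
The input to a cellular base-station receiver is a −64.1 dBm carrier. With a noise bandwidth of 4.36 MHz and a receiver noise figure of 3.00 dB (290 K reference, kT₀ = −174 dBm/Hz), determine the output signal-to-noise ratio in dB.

Noise floor: N = −174 + 10 log₁₀(B) + NF
10 log₁₀(4.36×10⁶) = 66.39 dB
N = −174 + 66.39 + 3.00 = −104.61 dBm
SNR = P_sig − N = −64.1 − (−104.61) = 40.51 dB → 40.5 dB

40.5 dB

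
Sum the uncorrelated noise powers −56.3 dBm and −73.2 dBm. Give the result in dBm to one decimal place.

−56.2 dBm

Convert to linear, add, convert back:
P₁ = 2.34×10⁻⁹ W, P₂ = 4.79×10⁻¹¹ W
P_tot = 2.39×10⁻⁹ W → 10 log₁₀(P_tot / 10⁻³) = −56.2 dBm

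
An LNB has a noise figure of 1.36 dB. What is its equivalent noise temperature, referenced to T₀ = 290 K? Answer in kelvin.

F = 10^(1.36/10) = 1.36773
T_e = (F − 1)·T₀ = (1.36773 − 1) × 290 = 107 K

107 K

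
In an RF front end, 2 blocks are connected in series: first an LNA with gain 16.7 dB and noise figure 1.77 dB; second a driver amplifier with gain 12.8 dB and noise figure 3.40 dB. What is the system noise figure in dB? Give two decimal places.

1.84 dB

Convert to linear (a loss of L dB is a gain of −L dB): F_i = 10^(NF_i/10), G_i = 10^(G_i,dB/10)
  Stage 1: F_1 = 10^(1.77/10) = 1.503, G_1 = 10^(16.7/10) = 46.77
  Stage 2: F_2 = 10^(3.40/10) = 2.188, G_2 = 10^(12.8/10) = 19.05
Friis cascade:
  F = 1.503 + (2.188 − 1)/46.77 = 1.529
NF = 10 log₁₀(1.529) = 1.84 dB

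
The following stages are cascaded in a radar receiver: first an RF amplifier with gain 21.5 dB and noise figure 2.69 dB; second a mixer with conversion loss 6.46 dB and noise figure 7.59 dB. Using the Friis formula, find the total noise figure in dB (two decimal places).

Convert to linear (a loss of L dB is a gain of −L dB): F_i = 10^(NF_i/10), G_i = 10^(G_i,dB/10)
  Stage 1: F_1 = 10^(2.69/10) = 1.858, G_1 = 10^(21.5/10) = 141.3
  Stage 2: F_2 = 10^(7.59/10) = 5.741, G_2 = 10^(−6.46/10) = 0.2259
Friis cascade:
  F = 1.858 + (5.741 − 1)/141.3 = 1.891
NF = 10 log₁₀(1.891) = 2.77 dB

2.77 dB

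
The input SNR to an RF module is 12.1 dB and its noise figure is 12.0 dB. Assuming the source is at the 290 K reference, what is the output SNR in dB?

0.1 dB

By definition F = SNR_in/SNR_out, so in dB: SNR_out = SNR_in − NF
SNR_out = 12.1 − 12.0 = 0.1 dB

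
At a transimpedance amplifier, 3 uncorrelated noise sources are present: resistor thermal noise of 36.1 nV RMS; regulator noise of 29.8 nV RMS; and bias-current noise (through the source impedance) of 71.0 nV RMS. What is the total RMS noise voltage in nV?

85.0 nV

Uncorrelated sources add in power (mean-square): V_tot = √(ΣV_i²)
V_tot = √[(3.61×10⁻⁸)² + (2.98×10⁻⁸)² + (7.10×10⁻⁸)²] = 8.50×10⁻⁸ V = 85.0 nV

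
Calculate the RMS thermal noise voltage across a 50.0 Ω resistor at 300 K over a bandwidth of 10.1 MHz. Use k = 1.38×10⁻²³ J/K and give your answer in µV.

2.89 µV

V_n = √(4kTRB)
4kTRB = 4 × 1.38×10⁻²³ × 300 × 5.00×10¹ × 1.01×10⁷ = 8.36×10⁻¹² V²
V_n = √(8.36×10⁻¹²) = 2.89×10⁻⁶ V = 2.89 µV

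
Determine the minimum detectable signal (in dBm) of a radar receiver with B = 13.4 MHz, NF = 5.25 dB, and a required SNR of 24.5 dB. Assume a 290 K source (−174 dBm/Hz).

Sensitivity = −174 + 10 log₁₀(B) + NF + SNR_min
= −174 + 71.27 + 5.25 + 24.5
= −72.98 dBm → −73.0 dBm

−73.0 dBm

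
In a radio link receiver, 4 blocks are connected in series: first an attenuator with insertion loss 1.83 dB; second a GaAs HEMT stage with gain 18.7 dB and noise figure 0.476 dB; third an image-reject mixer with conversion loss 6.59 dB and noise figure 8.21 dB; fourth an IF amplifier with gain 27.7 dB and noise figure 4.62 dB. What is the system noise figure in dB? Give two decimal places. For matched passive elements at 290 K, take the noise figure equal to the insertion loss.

Convert to linear (a loss of L dB is a gain of −L dB): F_i = 10^(NF_i/10), G_i = 10^(G_i,dB/10)
  Stage 1: F_1 = 10^(1.83/10) = 1.524, G_1 = 10^(−1.83/10) = 0.6561
  Stage 2: F_2 = 10^(0.476/10) = 1.116, G_2 = 10^(18.7/10) = 74.13
  Stage 3: F_3 = 10^(8.21/10) = 6.622, G_3 = 10^(−6.59/10) = 0.2193
  Stage 4: F_4 = 10^(4.62/10) = 2.897, G_4 = 10^(27.7/10) = 588.8
Friis cascade:
  F = 1.524 + (1.116 − 1)/0.6561 + (6.622 − 1)/48.64 + (2.897 − 1)/10.67 = 1.994
NF = 10 log₁₀(1.994) = 3.00 dB

3.00 dB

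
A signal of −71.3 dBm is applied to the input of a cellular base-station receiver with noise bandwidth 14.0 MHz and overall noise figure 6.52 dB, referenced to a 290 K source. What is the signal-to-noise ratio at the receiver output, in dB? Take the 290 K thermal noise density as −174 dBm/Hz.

24.7 dB

Noise floor: N = −174 + 10 log₁₀(B) + NF
10 log₁₀(1.40×10⁷) = 71.46 dB
N = −174 + 71.46 + 6.52 = −96.02 dBm
SNR = P_sig − N = −71.3 − (−96.02) = 24.72 dB → 24.7 dB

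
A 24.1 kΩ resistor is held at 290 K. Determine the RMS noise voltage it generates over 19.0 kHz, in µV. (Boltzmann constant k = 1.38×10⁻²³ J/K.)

V_n = √(4kTRB)
4kTRB = 4 × 1.38×10⁻²³ × 290 × 2.41×10⁴ × 1.90×10⁴ = 7.33×10⁻¹² V²
V_n = √(7.33×10⁻¹²) = 2.71×10⁻⁶ V = 2.71 µV

2.71 µV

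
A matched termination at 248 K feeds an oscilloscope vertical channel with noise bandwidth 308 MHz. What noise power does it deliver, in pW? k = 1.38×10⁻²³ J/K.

P_n = kTB = 1.38×10⁻²³ × 248 × 3.08×10⁸ = 1.05×10⁻¹² W = 1.05 pW

1.05 pW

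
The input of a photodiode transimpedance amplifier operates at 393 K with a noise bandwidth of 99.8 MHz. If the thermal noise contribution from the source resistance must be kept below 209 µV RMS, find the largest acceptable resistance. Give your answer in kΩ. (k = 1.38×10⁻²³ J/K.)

20.2 kΩ

Johnson–Nyquist: V_n = √(4kTRB) ⇒ R = V_n² / (4kTB)
4kTB = 4 × 1.38×10⁻²³ × 393 × 9.98×10⁷ = 2.17×10⁻¹²
R = (2.09×10⁻⁴)² / 2.17×10⁻¹² = 2.02×10⁴ Ω = 20.2 kΩ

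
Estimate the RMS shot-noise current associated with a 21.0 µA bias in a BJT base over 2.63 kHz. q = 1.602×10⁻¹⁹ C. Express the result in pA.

133 pA

I_n = √(2qI·B)
2qI·B = 2 × 1.602×10⁻¹⁹ × 2.10×10⁻⁵ × 2.63×10³ = 1.77×10⁻²⁰ A²
I_n = √(1.77×10⁻²⁰) = 1.33×10⁻¹⁰ A = 133 pA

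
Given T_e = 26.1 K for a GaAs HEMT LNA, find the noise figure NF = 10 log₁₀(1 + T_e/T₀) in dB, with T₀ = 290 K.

0.374 dB

F = 1 + T_e/T₀ = 1 + 26.1/290 = 1.09
NF = 10 log₁₀(1.09) = 0.374 dB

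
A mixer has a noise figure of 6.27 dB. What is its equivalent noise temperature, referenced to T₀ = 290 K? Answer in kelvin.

F = 10^(6.27/10) = 4.23643
T_e = (F − 1)·T₀ = (4.23643 − 1) × 290 = 939 K

939 K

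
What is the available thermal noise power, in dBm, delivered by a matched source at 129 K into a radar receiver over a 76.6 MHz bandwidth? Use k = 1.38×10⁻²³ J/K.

−98.7 dBm

P_n = kTB = 1.38×10⁻²³ × 129 × 7.66×10⁷ = 1.36×10⁻¹³ W
In dBm: 10 log₁₀(1.36×10⁻¹³ / 10⁻³) = −98.7 dBm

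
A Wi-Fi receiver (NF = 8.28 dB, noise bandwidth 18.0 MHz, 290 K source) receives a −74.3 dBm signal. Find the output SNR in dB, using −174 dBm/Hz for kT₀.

Noise floor: N = −174 + 10 log₁₀(B) + NF
10 log₁₀(1.80×10⁷) = 72.55 dB
N = −174 + 72.55 + 8.28 = −93.17 dBm
SNR = P_sig − N = −74.3 − (−93.17) = 18.87 dB → 18.9 dB

18.9 dB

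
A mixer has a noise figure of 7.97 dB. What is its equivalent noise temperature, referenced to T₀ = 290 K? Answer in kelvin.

F = 10^(7.97/10) = 6.26614
T_e = (F − 1)·T₀ = (6.26614 − 1) × 290 = 1527 K

1527 K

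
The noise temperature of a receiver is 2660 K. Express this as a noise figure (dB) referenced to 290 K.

F = 1 + T_e/T₀ = 1 + 2660/290 = 10.1724
NF = 10 log₁₀(10.1724) = 10.07 dB

10.07 dB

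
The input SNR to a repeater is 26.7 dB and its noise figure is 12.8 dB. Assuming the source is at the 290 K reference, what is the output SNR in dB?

13.9 dB

By definition F = SNR_in/SNR_out, so in dB: SNR_out = SNR_in − NF
SNR_out = 26.7 − 12.8 = 13.9 dB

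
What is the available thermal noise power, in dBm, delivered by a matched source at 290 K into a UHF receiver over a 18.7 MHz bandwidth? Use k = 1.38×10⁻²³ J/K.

P_n = kTB = 1.38×10⁻²³ × 290 × 1.87×10⁷ = 7.48×10⁻¹⁴ W
In dBm: 10 log₁₀(7.48×10⁻¹⁴ / 10⁻³) = −101.3 dBm

−101.3 dBm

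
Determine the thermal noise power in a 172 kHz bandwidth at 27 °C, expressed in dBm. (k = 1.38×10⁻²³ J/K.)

−121.5 dBm

T = 27 °C + 273.15 = 300.15 K
P_n = kTB = 1.38×10⁻²³ × 300.15 × 1.72×10⁵ = 7.12×10⁻¹⁶ W
In dBm: 10 log₁₀(7.12×10⁻¹⁶ / 10⁻³) = −121.5 dBm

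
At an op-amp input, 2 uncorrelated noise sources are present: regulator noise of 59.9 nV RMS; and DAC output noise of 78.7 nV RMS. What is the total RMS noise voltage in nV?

Uncorrelated sources add in power (mean-square): V_tot = √(ΣV_i²)
V_tot = √[(5.99×10⁻⁸)² + (7.87×10⁻⁸)²] = 9.89×10⁻⁸ V = 98.9 nV

98.9 nV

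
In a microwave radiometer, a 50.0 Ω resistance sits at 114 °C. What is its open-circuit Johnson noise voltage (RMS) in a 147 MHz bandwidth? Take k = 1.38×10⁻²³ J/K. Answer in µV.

12.5 µV

T = 114 °C + 273.15 = 387.15 K
V_n = √(4kTRB)
4kTRB = 4 × 1.38×10⁻²³ × 387.15 × 5.00×10¹ × 1.47×10⁸ = 1.57×10⁻¹⁰ V²
V_n = √(1.57×10⁻¹⁰) = 1.25×10⁻⁵ V = 12.5 µV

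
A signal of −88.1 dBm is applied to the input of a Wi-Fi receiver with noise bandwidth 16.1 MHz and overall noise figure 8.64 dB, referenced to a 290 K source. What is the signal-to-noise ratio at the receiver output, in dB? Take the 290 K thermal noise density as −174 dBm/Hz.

Noise floor: N = −174 + 10 log₁₀(B) + NF
10 log₁₀(1.61×10⁷) = 72.07 dB
N = −174 + 72.07 + 8.64 = −93.29 dBm
SNR = P_sig − N = −88.1 − (−93.29) = 5.19 dB → 5.2 dB

5.2 dB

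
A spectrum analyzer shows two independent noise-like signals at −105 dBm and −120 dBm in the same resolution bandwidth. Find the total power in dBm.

Convert to linear, add, convert back:
P₁ = 3.16×10⁻¹⁴ W, P₂ = 1.00×10⁻¹⁵ W
P_tot = 3.26×10⁻¹⁴ W → 10 log₁₀(P_tot / 10⁻³) = −104.9 dBm

−104.9 dBm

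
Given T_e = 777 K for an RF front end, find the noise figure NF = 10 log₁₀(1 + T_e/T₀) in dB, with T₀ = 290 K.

5.66 dB

F = 1 + T_e/T₀ = 1 + 777/290 = 3.67931
NF = 10 log₁₀(3.67931) = 5.66 dB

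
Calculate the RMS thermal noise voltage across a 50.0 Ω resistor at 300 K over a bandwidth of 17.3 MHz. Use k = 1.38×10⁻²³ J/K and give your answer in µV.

V_n = √(4kTRB)
4kTRB = 4 × 1.38×10⁻²³ × 300 × 5.00×10¹ × 1.73×10⁷ = 1.43×10⁻¹¹ V²
V_n = √(1.43×10⁻¹¹) = 3.78×10⁻⁶ V = 3.78 µV

3.78 µV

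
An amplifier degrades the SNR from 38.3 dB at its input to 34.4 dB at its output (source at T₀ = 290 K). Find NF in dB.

3.9 dB

NF (dB) = SNR_in(dB) − SNR_out(dB) when the source is at T₀
NF = 38.3 − 34.4 = 3.9 dB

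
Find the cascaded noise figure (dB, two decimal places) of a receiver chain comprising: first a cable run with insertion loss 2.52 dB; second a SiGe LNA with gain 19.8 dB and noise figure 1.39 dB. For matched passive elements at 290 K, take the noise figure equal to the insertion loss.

Convert to linear (a loss of L dB is a gain of −L dB): F_i = 10^(NF_i/10), G_i = 10^(G_i,dB/10)
  Stage 1: F_1 = 10^(2.52/10) = 1.786, G_1 = 10^(−2.52/10) = 0.5598
  Stage 2: F_2 = 10^(1.39/10) = 1.377, G_2 = 10^(19.8/10) = 95.50
Friis cascade:
  F = 1.786 + (1.377 − 1)/0.5598 = 2.460
NF = 10 log₁₀(2.460) = 3.91 dB

3.91 dB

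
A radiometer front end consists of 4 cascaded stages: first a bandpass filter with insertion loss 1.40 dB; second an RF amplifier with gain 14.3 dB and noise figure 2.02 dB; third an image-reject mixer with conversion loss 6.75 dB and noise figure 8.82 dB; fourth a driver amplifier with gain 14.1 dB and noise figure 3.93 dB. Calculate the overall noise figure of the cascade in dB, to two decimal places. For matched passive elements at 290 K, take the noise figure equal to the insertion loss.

4.62 dB

Convert to linear (a loss of L dB is a gain of −L dB): F_i = 10^(NF_i/10), G_i = 10^(G_i,dB/10)
  Stage 1: F_1 = 10^(1.40/10) = 1.380, G_1 = 10^(−1.40/10) = 0.7244
  Stage 2: F_2 = 10^(2.02/10) = 1.592, G_2 = 10^(14.3/10) = 26.92
  Stage 3: F_3 = 10^(8.82/10) = 7.621, G_3 = 10^(−6.75/10) = 0.2113
  Stage 4: F_4 = 10^(3.93/10) = 2.472, G_4 = 10^(14.1/10) = 25.70
Friis cascade:
  F = 1.380 + (1.592 − 1)/0.7244 + (7.621 − 1)/19.50 + (2.472 − 1)/4.121 = 2.895
NF = 10 log₁₀(2.895) = 4.62 dB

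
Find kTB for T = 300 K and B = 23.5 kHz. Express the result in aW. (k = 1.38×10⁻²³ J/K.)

97.3 aW

P_n = kTB = 1.38×10⁻²³ × 300 × 2.35×10⁴ = 9.73×10⁻¹⁷ W = 97.3 aW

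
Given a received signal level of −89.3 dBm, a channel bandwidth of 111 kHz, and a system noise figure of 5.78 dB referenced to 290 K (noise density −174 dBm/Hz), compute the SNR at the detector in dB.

Noise floor: N = −174 + 10 log₁₀(B) + NF
10 log₁₀(1.11×10⁵) = 50.45 dB
N = −174 + 50.45 + 5.78 = −117.77 dBm
SNR = P_sig − N = −89.3 − (−117.77) = 28.47 dB → 28.5 dB

28.5 dB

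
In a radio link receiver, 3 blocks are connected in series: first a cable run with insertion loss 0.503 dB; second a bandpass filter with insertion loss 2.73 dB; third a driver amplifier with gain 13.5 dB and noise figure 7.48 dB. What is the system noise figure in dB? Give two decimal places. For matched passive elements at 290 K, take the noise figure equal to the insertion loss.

10.71 dB

Convert to linear (a loss of L dB is a gain of −L dB): F_i = 10^(NF_i/10), G_i = 10^(G_i,dB/10)
  Stage 1: F_1 = 10^(0.503/10) = 1.123, G_1 = 10^(−0.503/10) = 0.8906
  Stage 2: F_2 = 10^(2.73/10) = 1.875, G_2 = 10^(−2.73/10) = 0.5333
  Stage 3: F_3 = 10^(7.48/10) = 5.598, G_3 = 10^(13.5/10) = 22.39
Friis cascade:
  F = 1.123 + (1.875 − 1)/0.8906 + (5.598 − 1)/0.4750 = 11.78
NF = 10 log₁₀(11.78) = 10.71 dB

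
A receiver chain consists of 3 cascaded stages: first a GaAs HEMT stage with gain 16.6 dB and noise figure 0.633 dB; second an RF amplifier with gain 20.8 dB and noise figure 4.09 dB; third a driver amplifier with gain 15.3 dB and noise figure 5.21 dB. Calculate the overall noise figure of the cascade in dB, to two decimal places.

Convert to linear (a loss of L dB is a gain of −L dB): F_i = 10^(NF_i/10), G_i = 10^(G_i,dB/10)
  Stage 1: F_1 = 10^(0.633/10) = 1.157, G_1 = 10^(16.6/10) = 45.71
  Stage 2: F_2 = 10^(4.09/10) = 2.564, G_2 = 10^(20.8/10) = 120.2
  Stage 3: F_3 = 10^(5.21/10) = 3.319, G_3 = 10^(15.3/10) = 33.88
Friis cascade:
  F = 1.157 + (2.564 − 1)/45.71 + (3.319 − 1)/5495 = 1.192
NF = 10 log₁₀(1.192) = 0.76 dB

0.76 dB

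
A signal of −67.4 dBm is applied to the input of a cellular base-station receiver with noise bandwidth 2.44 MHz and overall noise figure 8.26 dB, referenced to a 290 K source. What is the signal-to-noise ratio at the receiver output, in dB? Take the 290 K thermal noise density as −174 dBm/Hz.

34.5 dB

Noise floor: N = −174 + 10 log₁₀(B) + NF
10 log₁₀(2.44×10⁶) = 63.87 dB
N = −174 + 63.87 + 8.26 = −101.87 dBm
SNR = P_sig − N = −67.4 − (−101.87) = 34.47 dB → 34.5 dB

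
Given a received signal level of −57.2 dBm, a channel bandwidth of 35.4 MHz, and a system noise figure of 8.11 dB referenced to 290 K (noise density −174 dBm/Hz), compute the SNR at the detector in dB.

33.2 dB

Noise floor: N = −174 + 10 log₁₀(B) + NF
10 log₁₀(3.54×10⁷) = 75.49 dB
N = −174 + 75.49 + 8.11 = −90.40 dBm
SNR = P_sig − N = −57.2 − (−90.40) = 33.20 dB → 33.2 dB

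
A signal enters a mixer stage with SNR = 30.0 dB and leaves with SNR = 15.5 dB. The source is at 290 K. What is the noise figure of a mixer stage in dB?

14.5 dB

NF (dB) = SNR_in(dB) − SNR_out(dB) when the source is at T₀
NF = 30.0 − 15.5 = 14.5 dB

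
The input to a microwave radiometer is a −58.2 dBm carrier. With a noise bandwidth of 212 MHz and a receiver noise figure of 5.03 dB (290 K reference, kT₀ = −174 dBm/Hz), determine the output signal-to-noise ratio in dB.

27.5 dB

Noise floor: N = −174 + 10 log₁₀(B) + NF
10 log₁₀(2.12×10⁸) = 83.26 dB
N = −174 + 83.26 + 5.03 = −85.71 dBm
SNR = P_sig − N = −58.2 − (−85.71) = 27.51 dB → 27.5 dB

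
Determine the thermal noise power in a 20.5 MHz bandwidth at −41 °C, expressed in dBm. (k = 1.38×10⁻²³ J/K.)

−101.8 dBm

T = −41 °C + 273.15 = 232.15 K
P_n = kTB = 1.38×10⁻²³ × 232.15 × 2.05×10⁷ = 6.57×10⁻¹⁴ W
In dBm: 10 log₁₀(6.57×10⁻¹⁴ / 10⁻³) = −101.8 dBm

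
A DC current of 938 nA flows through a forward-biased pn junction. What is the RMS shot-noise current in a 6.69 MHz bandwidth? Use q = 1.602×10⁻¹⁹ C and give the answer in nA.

I_n = √(2qI·B)
2qI·B = 2 × 1.602×10⁻¹⁹ × 9.38×10⁻⁷ × 6.69×10⁶ = 2.01×10⁻¹⁸ A²
I_n = √(2.01×10⁻¹⁸) = 1.42×10⁻⁹ A = 1.42 nA

1.42 nA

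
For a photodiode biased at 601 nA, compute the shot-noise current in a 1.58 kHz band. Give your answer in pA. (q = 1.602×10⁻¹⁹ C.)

17.4 pA

I_n = √(2qI·B)
2qI·B = 2 × 1.602×10⁻¹⁹ × 6.01×10⁻⁷ × 1.58×10³ = 3.04×10⁻²² A²
I_n = √(3.04×10⁻²²) = 1.74×10⁻¹¹ A = 17.4 pA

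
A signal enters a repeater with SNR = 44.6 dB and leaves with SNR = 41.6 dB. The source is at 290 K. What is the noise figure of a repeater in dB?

3.0 dB

NF (dB) = SNR_in(dB) − SNR_out(dB) when the source is at T₀
NF = 44.6 − 41.6 = 3.0 dB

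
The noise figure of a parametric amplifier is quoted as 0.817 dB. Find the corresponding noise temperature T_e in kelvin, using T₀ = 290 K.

F = 10^(0.817/10) = 1.20698
T_e = (F − 1)·T₀ = (1.20698 − 1) × 290 = 60.0 K

60.0 K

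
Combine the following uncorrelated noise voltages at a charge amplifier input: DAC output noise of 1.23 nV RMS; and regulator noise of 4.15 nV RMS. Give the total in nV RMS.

Uncorrelated sources add in power (mean-square): V_tot = √(ΣV_i²)
V_tot = √[(1.23×10⁻⁹)² + (4.15×10⁻⁹)²] = 4.33×10⁻⁹ V = 4.33 nV

4.33 nV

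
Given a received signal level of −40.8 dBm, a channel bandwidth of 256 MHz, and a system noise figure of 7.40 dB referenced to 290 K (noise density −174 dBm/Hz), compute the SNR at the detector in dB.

Noise floor: N = −174 + 10 log₁₀(B) + NF
10 log₁₀(2.56×10⁸) = 84.08 dB
N = −174 + 84.08 + 7.40 = −82.52 dBm
SNR = P_sig − N = −40.8 − (−82.52) = 41.72 dB → 41.7 dB

41.7 dB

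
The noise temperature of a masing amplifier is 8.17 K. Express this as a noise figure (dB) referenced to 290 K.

F = 1 + T_e/T₀ = 1 + 8.17/290 = 1.02817
NF = 10 log₁₀(1.02817) = 0.121 dB

0.121 dB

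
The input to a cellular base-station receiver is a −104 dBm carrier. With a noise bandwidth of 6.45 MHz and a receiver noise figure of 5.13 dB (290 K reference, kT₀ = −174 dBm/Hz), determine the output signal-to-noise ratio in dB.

Noise floor: N = −174 + 10 log₁₀(B) + NF
10 log₁₀(6.45×10⁶) = 68.1 dB
N = −174 + 68.1 + 5.13 = −100.77 dBm
SNR = P_sig − N = −104 − (−100.77) = −3.23 dB → −3.2 dB

−3.2 dB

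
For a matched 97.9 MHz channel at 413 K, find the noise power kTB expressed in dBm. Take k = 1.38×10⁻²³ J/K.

P_n = kTB = 1.38×10⁻²³ × 413 × 9.79×10⁷ = 5.58×10⁻¹³ W
In dBm: 10 log₁₀(5.58×10⁻¹³ / 10⁻³) = −92.5 dBm

−92.5 dBm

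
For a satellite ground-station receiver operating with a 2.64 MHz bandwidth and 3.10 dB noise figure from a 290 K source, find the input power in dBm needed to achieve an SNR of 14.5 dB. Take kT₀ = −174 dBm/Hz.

−92.2 dBm

Sensitivity = −174 + 10 log₁₀(B) + NF + SNR_min
= −174 + 64.22 + 3.10 + 14.5
= −92.18 dBm → −92.2 dBm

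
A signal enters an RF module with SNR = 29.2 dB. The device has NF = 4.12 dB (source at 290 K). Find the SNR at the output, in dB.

25.08 dB

By definition F = SNR_in/SNR_out, so in dB: SNR_out = SNR_in − NF
SNR_out = 29.2 − 4.12 = 25.08 dB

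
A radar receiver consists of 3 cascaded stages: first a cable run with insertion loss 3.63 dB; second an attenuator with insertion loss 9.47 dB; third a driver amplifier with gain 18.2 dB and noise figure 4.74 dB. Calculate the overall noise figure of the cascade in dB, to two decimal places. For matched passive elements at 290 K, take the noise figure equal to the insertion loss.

Convert to linear (a loss of L dB is a gain of −L dB): F_i = 10^(NF_i/10), G_i = 10^(G_i,dB/10)
  Stage 1: F_1 = 10^(3.63/10) = 2.307, G_1 = 10^(−3.63/10) = 0.4335
  Stage 2: F_2 = 10^(9.47/10) = 8.851, G_2 = 10^(−9.47/10) = 0.1130
  Stage 3: F_3 = 10^(4.74/10) = 2.979, G_3 = 10^(18.2/10) = 66.07
Friis cascade:
  F = 2.307 + (8.851 − 1)/0.4335 + (2.979 − 1)/0.04898 = 60.81
NF = 10 log₁₀(60.81) = 17.84 dB

17.84 dB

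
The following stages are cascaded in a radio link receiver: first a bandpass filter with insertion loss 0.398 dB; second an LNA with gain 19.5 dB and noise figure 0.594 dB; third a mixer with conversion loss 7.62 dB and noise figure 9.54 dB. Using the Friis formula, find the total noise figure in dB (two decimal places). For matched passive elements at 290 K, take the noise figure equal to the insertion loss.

Convert to linear (a loss of L dB is a gain of −L dB): F_i = 10^(NF_i/10), G_i = 10^(G_i,dB/10)
  Stage 1: F_1 = 10^(0.398/10) = 1.096, G_1 = 10^(−0.398/10) = 0.9124
  Stage 2: F_2 = 10^(0.594/10) = 1.147, G_2 = 10^(19.5/10) = 89.13
  Stage 3: F_3 = 10^(9.54/10) = 8.995, G_3 = 10^(−7.62/10) = 0.1730
Friis cascade:
  F = 1.096 + (1.147 − 1)/0.9124 + (8.995 − 1)/81.32 = 1.355
NF = 10 log₁₀(1.355) = 1.32 dB

1.32 dB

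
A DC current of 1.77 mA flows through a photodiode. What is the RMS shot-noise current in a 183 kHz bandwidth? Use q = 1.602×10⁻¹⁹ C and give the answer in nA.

I_n = √(2qI·B)
2qI·B = 2 × 1.602×10⁻¹⁹ × 1.77×10⁻³ × 1.83×10⁵ = 1.04×10⁻¹⁶ A²
I_n = √(1.04×10⁻¹⁶) = 1.02×10⁻⁸ A = 10.2 nA

10.2 nA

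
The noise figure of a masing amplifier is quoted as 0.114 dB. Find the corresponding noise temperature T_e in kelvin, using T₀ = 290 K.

7.71 K

F = 10^(0.114/10) = 1.0266
T_e = (F − 1)·T₀ = (1.0266 − 1) × 290 = 7.71 K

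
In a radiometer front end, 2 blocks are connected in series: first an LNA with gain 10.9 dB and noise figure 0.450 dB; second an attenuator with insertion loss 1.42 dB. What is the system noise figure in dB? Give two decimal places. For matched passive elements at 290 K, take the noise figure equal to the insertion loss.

Convert to linear (a loss of L dB is a gain of −L dB): F_i = 10^(NF_i/10), G_i = 10^(G_i,dB/10)
  Stage 1: F_1 = 10^(0.450/10) = 1.109, G_1 = 10^(10.9/10) = 12.30
  Stage 2: F_2 = 10^(1.42/10) = 1.387, G_2 = 10^(−1.42/10) = 0.7211
Friis cascade:
  F = 1.109 + (1.387 − 1)/12.30 = 1.141
NF = 10 log₁₀(1.141) = 0.57 dB

0.57 dB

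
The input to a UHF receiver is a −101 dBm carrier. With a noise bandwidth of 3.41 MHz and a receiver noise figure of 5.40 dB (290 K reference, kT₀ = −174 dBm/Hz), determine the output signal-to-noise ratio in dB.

2.3 dB

Noise floor: N = −174 + 10 log₁₀(B) + NF
10 log₁₀(3.41×10⁶) = 65.33 dB
N = −174 + 65.33 + 5.40 = −103.27 dBm
SNR = P_sig − N = −101 − (−103.27) = 2.27 dB → 2.3 dB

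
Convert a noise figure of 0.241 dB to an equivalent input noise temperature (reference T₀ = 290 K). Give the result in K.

16.5 K

F = 10^(0.241/10) = 1.05706
T_e = (F − 1)·T₀ = (1.05706 − 1) × 290 = 16.5 K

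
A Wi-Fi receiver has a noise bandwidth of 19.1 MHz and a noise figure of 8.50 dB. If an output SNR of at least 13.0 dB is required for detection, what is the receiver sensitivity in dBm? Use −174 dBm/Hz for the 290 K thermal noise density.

Sensitivity = −174 + 10 log₁₀(B) + NF + SNR_min
= −174 + 72.81 + 8.50 + 13.0
= −79.69 dBm → −79.7 dBm

−79.7 dBm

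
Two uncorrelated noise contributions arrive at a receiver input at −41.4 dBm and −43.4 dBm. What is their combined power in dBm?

−39.3 dBm

Convert to linear, add, convert back:
P₁ = 7.24×10⁻⁸ W, P₂ = 4.57×10⁻⁸ W
P_tot = 1.18×10⁻⁷ W → 10 log₁₀(P_tot / 10⁻³) = −39.3 dBm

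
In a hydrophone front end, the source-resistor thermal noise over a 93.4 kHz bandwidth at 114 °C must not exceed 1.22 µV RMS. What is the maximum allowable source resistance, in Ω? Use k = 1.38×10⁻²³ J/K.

746 Ω

T = 114 °C + 273.15 = 387.15 K
Johnson–Nyquist: V_n = √(4kTRB) ⇒ R = V_n² / (4kTB)
4kTB = 4 × 1.38×10⁻²³ × 387.15 × 9.34×10⁴ = 2.00×10⁻¹⁵
R = (1.22×10⁻⁶)² / 2.00×10⁻¹⁵ = 7.46×10² Ω = 746 Ω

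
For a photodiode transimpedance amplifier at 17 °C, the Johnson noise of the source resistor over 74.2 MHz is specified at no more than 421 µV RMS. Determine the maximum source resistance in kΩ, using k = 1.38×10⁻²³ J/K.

149 kΩ

T = 17 °C + 273.15 = 290.15 K
Johnson–Nyquist: V_n = √(4kTRB) ⇒ R = V_n² / (4kTB)
4kTB = 4 × 1.38×10⁻²³ × 290.15 × 7.42×10⁷ = 1.19×10⁻¹²
R = (4.21×10⁻⁴)² / 1.19×10⁻¹² = 1.49×10⁵ Ω = 149 kΩ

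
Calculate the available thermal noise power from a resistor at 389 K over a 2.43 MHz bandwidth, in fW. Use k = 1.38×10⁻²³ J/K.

13.0 fW

P_n = kTB = 1.38×10⁻²³ × 389 × 2.43×10⁶ = 1.30×10⁻¹⁴ W = 13.0 fW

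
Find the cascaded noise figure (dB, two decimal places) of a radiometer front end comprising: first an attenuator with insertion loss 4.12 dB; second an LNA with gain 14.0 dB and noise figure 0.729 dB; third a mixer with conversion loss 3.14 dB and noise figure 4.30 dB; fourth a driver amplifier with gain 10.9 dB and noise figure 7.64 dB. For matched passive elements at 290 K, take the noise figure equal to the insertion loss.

6.28 dB

Convert to linear (a loss of L dB is a gain of −L dB): F_i = 10^(NF_i/10), G_i = 10^(G_i,dB/10)
  Stage 1: F_1 = 10^(4.12/10) = 2.582, G_1 = 10^(−4.12/10) = 0.3873
  Stage 2: F_2 = 10^(0.729/10) = 1.183, G_2 = 10^(14.0/10) = 25.12
  Stage 3: F_3 = 10^(4.30/10) = 2.692, G_3 = 10^(−3.14/10) = 0.4853
  Stage 4: F_4 = 10^(7.64/10) = 5.808, G_4 = 10^(10.9/10) = 12.30
Friis cascade:
  F = 2.582 + (1.183 − 1)/0.3873 + (2.692 − 1)/9.727 + (5.808 − 1)/4.721 = 4.247
NF = 10 log₁₀(4.247) = 6.28 dB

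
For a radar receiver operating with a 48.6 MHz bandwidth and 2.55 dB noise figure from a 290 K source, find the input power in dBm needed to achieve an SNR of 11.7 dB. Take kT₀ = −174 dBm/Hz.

Sensitivity = −174 + 10 log₁₀(B) + NF + SNR_min
= −174 + 76.87 + 2.55 + 11.7
= −82.88 dBm → −82.9 dBm

−82.9 dBm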